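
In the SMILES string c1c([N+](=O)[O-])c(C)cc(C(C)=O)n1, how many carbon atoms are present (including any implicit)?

8

The symbol for carbon appears 8 times in the SMILES. Lowercase c denotes aromatic carbon and counts toward C.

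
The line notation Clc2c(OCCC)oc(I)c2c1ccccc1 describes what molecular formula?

Heavy atoms from the SMILES: 13 C, 1 Cl, 1 I, 2 O.
Implicit hydrogens by atom environment:
  5 × C (aromatic): 1 H each → 5
  5 × C (aromatic): no H
  2 × C: 2 H each → 4
  1 × C: 3 H
  1 × Cl: no H
  1 × I: no H
  1 × O (aromatic): no H
  1 × O: no H
  Total hydrogens = 12.
Molecular formula: C13H12ClIO2

C13H12ClIO2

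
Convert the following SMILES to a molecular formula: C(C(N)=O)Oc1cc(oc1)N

C6H8N2O3

Heavy atoms from the SMILES: 6 C, 2 N, 3 O.
Implicit hydrogens by atom environment:
  2 × C (aromatic): 1 H each → 2
  2 × C (aromatic): no H
  2 × N: 2 H each → 4
  2 × O: no H
  1 × C: 2 H
  1 × C: no H
  1 × O (aromatic): no H
  Total hydrogens = 8.
Molecular formula: C6H8N2O3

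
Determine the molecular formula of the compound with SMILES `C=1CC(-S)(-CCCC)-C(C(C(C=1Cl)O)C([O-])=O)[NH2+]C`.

Heavy atoms from the SMILES: 13 C, 1 Cl, 1 N, 3 O, 1 S.
Implicit hydrogens by atom environment:
  4 × C: 2 H each → 8
  4 × C: 1 H each → 4
  3 × C: no H
  2 × C: 3 H each → 6
  1 × Cl: no H
  1 × N (charge +1): 2 H
  1 × O: 1 H
  1 × O: no H
  1 × O (charge -1): no H
  1 × S: 1 H
  Total hydrogens = 22.
Molecular formula: C13H22ClNO3S

C13H22ClNO3S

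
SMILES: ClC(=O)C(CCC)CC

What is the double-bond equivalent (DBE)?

1

Molecular formula from the SMILES: C7H13ClO.
DoU = (2C + 2 + N − H − X)/2 = (2·7 + 2 + 0 − 13 − 1)/2 = 2/2 = 1.
(Structurally: 0 ring(s) + 1 π bond(s) = 1.)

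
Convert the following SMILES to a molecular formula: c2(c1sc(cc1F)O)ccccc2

Heavy atoms from the SMILES: 10 C, 1 F, 1 O, 1 S.
Implicit hydrogens by atom environment:
  6 × C (aromatic): 1 H each → 6
  4 × C (aromatic): no H
  1 × F: no H
  1 × O: 1 H
  1 × S (aromatic): no H
  Total hydrogens = 7.
Molecular formula: C10H7FOS

C10H7FOS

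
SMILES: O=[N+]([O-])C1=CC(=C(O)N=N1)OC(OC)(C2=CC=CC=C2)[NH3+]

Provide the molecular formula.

C12H13N4O5+

Heavy atoms from the SMILES: 12 C, 4 N, 5 O.
Implicit hydrogens by atom environment:
  6 × C (aromatic): 1 H each → 6
  4 × C (aromatic): no H
  3 × O: no H
  2 × N (aromatic): no H
  1 × C: 3 H
  1 × C: no H
  1 × N (charge +1): 3 H
  1 × N (charge +1): no H
  1 × O: 1 H
  1 × O (charge -1): no H
  Total hydrogens = 13.
Net charge +1.
Molecular formula: C12H13N4O5+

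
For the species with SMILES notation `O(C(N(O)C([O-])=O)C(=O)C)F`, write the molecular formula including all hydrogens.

C4H5FNO5-

Heavy atoms from the SMILES: 4 C, 1 F, 1 N, 5 O.
Implicit hydrogens by atom environment:
  3 × O: no H
  2 × C: no H
  1 × C: 3 H
  1 × C: 1 H
  1 × F: no H
  1 × N: no H
  1 × O: 1 H
  1 × O (charge -1): no H
  Total hydrogens = 5.
Net charge -1.
Molecular formula: C4H5FNO5-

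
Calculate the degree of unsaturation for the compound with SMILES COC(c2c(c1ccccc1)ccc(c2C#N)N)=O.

Molecular formula from the SMILES: C15H12N2O2.
DoU = (2C + 2 + N − H − X)/2 = (2·15 + 2 + 2 − 12 − 0)/2 = 22/2 = 11.
(Structurally: 2 ring(s) + 9 π bond(s) = 11.)

11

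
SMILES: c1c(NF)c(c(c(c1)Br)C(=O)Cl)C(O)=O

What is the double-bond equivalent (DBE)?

Molecular formula from the SMILES: C8H4BrClFNO3.
DoU = (2C + 2 + N − H − X)/2 = (2·8 + 2 + 1 − 4 − 3)/2 = 12/2 = 6.
(Structurally: 1 ring(s) + 5 π bond(s) = 6.)

6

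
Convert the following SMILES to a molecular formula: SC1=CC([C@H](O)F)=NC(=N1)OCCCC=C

C10H13FN2O2S

Heavy atoms from the SMILES: 10 C, 1 F, 2 N, 2 O, 1 S.
Implicit hydrogens by atom environment:
  4 × C: 2 H each → 8
  3 × C (aromatic): no H
  2 × C: 1 H each → 2
  2 × N (aromatic): no H
  1 × C (aromatic): 1 H
  1 × F: no H
  1 × O: 1 H
  1 × O: no H
  1 × S: 1 H
  Total hydrogens = 13.
Molecular formula: C10H13FN2O2S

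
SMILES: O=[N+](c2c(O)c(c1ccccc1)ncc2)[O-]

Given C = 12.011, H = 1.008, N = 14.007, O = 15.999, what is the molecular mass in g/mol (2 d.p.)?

Molecular formula: C11H8N2O3.
M = 11×12.011 + 8×1.008 + 2×14.007 + 3×15.999 = 216.20 g/mol.

216.20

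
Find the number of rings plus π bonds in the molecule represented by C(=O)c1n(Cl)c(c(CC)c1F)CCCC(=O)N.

5

Molecular formula from the SMILES: C11H14ClFN2O2.
DoU = (2C + 2 + N − H − X)/2 = (2·11 + 2 + 2 − 14 − 2)/2 = 10/2 = 5.
(Structurally: 1 ring(s) + 4 π bond(s) = 5.)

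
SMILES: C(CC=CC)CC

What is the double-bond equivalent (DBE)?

Molecular formula from the SMILES: C7H14.
DoU = (2C + 2 + N − H − X)/2 = (2·7 + 2 + 0 − 14 − 0)/2 = 2/2 = 1.
(Structurally: 0 ring(s) + 1 π bond(s) = 1.)

1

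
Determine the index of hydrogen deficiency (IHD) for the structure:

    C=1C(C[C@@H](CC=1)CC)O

2

Molecular formula from the SMILES: C8H14O.
DoU = (2C + 2 + N − H − X)/2 = (2·8 + 2 + 0 − 14 − 0)/2 = 4/2 = 2.
(Structurally: 1 ring(s) + 1 π bond(s) = 2.)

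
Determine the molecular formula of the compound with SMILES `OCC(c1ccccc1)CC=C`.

C11H14O

Heavy atoms from the SMILES: 11 C, 1 O.
Implicit hydrogens by atom environment:
  5 × C (aromatic): 1 H each → 5
  3 × C: 2 H each → 6
  2 × C: 1 H each → 2
  1 × C (aromatic): no H
  1 × O: 1 H
  Total hydrogens = 14.
Molecular formula: C11H14O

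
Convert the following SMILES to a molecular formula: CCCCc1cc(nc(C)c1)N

Heavy atoms from the SMILES: 10 C, 2 N.
Implicit hydrogens by atom environment:
  3 × C: 2 H each → 6
  3 × C (aromatic): no H
  2 × C: 3 H each → 6
  2 × C (aromatic): 1 H each → 2
  1 × N: 2 H
  1 × N (aromatic): no H
  Total hydrogens = 16.
Molecular formula: C10H16N2

C10H16N2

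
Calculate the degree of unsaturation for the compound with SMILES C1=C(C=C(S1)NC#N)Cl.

Molecular formula from the SMILES: C5H3ClN2S.
DoU = (2C + 2 + N − H − X)/2 = (2·5 + 2 + 2 − 3 − 1)/2 = 10/2 = 5.
(Structurally: 1 ring(s) + 4 π bond(s) = 5.)

5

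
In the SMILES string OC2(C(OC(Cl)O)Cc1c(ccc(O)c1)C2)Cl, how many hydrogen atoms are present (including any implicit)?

Hydrogens are implicit in SMILES; fill each atom to its normal valence:
  3 × C (aromatic): 1 H each → 3
  3 × C (aromatic): no H
  3 × O: 1 H each → 3
  2 × C: 2 H each → 4
  2 × C: 1 H each → 2
  2 × Cl: no H
  1 × C: no H
  1 × O: no H
  Total hydrogens = 12.

12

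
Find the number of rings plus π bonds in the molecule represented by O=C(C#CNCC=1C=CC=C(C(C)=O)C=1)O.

8

Molecular formula from the SMILES: C12H11NO3.
DoU = (2C + 2 + N − H − X)/2 = (2·12 + 2 + 1 − 11 − 0)/2 = 16/2 = 8.
(Structurally: 1 ring(s) + 7 π bond(s) = 8.)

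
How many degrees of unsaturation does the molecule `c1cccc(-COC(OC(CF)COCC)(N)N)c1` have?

Molecular formula from the SMILES: C13H21FN2O3.
DoU = (2C + 2 + N − H − X)/2 = (2·13 + 2 + 2 − 21 − 1)/2 = 8/2 = 4.
(Structurally: 1 ring(s) + 3 π bond(s) = 4.)

4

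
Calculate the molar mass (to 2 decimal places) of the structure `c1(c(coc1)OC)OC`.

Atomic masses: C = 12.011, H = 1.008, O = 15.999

128.13

Molecular formula: C6H8O3.
M = 6×12.011 + 8×1.008 + 3×15.999 = 128.13 g/mol.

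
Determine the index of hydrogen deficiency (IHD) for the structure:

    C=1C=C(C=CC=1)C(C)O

Molecular formula from the SMILES: C8H10O.
DoU = (2C + 2 + N − H − X)/2 = (2·8 + 2 + 0 − 10 − 0)/2 = 8/2 = 4.
(Structurally: 1 ring(s) + 3 π bond(s) = 4.)

4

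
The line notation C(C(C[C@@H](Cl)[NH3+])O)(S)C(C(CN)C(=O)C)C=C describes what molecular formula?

Heavy atoms from the SMILES: 11 C, 1 Cl, 2 N, 2 O, 1 S.
Implicit hydrogens by atom environment:
  6 × C: 1 H each → 6
  3 × C: 2 H each → 6
  1 × C: 3 H
  1 × C: no H
  1 × Cl: no H
  1 × N (charge +1): 3 H
  1 × N: 2 H
  1 × O: 1 H
  1 × O: no H
  1 × S: 1 H
  Total hydrogens = 22.
Net charge +1.
Molecular formula: C11H22ClN2O2S+

C11H22ClN2O2S+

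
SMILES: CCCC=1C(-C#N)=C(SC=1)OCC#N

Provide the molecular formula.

Heavy atoms from the SMILES: 10 C, 2 N, 1 O, 1 S.
Implicit hydrogens by atom environment:
  3 × C: 2 H each → 6
  3 × C (aromatic): no H
  2 × C: no H
  2 × N: no H
  1 × C: 3 H
  1 × C (aromatic): 1 H
  1 × O: no H
  1 × S (aromatic): no H
  Total hydrogens = 10.
Molecular formula: C10H10N2OS

C10H10N2OS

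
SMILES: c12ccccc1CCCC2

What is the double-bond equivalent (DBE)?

5

Molecular formula from the SMILES: C10H12.
DoU = (2C + 2 + N − H − X)/2 = (2·10 + 2 + 0 − 12 − 0)/2 = 10/2 = 5.
(Structurally: 2 ring(s) + 3 π bond(s) = 5.)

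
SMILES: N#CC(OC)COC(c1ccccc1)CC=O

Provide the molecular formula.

C13H15NO3

Heavy atoms from the SMILES: 13 C, 1 N, 3 O.
Implicit hydrogens by atom environment:
  5 × C (aromatic): 1 H each → 5
  3 × C: 1 H each → 3
  3 × O: no H
  2 × C: 2 H each → 4
  1 × C: 3 H
  1 × C (aromatic): no H
  1 × C: no H
  1 × N: no H
  Total hydrogens = 15.
Molecular formula: C13H15NO3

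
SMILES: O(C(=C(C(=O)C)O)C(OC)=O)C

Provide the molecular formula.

Heavy atoms from the SMILES: 7 C, 5 O.
Implicit hydrogens by atom environment:
  4 × C: no H
  4 × O: no H
  3 × C: 3 H each → 9
  1 × O: 1 H
  Total hydrogens = 10.
Molecular formula: C7H10O5

C7H10O5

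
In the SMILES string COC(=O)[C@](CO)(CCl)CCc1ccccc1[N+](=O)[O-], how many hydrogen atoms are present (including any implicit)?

Hydrogens are implicit in SMILES; fill each atom to its normal valence:
  4 × C: 2 H each → 8
  4 × C (aromatic): 1 H each → 4
  3 × O: no H
  2 × C: no H
  2 × C (aromatic): no H
  1 × C: 3 H
  1 × Cl: no H
  1 × N (charge +1): no H
  1 × O: 1 H
  1 × O (charge -1): no H
  Total hydrogens = 16.

16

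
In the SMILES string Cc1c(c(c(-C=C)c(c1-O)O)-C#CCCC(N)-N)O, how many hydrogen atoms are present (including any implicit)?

Hydrogens are implicit in SMILES; fill each atom to its normal valence:
  6 × C (aromatic): no H
  3 × C: 2 H each → 6
  3 × O: 1 H each → 3
  2 × C: 1 H each → 2
  2 × C: no H
  2 × N: 2 H each → 4
  1 × C: 3 H
  Total hydrogens = 18.

18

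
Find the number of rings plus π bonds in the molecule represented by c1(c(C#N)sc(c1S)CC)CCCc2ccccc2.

Molecular formula from the SMILES: C16H17NS2.
DoU = (2C + 2 + N − H − X)/2 = (2·16 + 2 + 1 − 17 − 0)/2 = 18/2 = 9.
(Structurally: 2 ring(s) + 7 π bond(s) = 9.)

9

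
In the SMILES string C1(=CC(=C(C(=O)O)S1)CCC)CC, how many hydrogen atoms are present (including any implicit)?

Hydrogens are implicit in SMILES; fill each atom to its normal valence:
  3 × C: 2 H each → 6
  3 × C (aromatic): no H
  2 × C: 3 H each → 6
  1 × C (aromatic): 1 H
  1 × C: no H
  1 × O: 1 H
  1 × O: no H
  1 × S (aromatic): no H
  Total hydrogens = 14.

14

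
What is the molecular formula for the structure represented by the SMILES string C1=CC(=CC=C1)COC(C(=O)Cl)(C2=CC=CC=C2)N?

C15H14ClNO2

Heavy atoms from the SMILES: 15 C, 1 Cl, 1 N, 2 O.
Implicit hydrogens by atom environment:
  10 × C (aromatic): 1 H each → 10
  2 × C: no H
  2 × C (aromatic): no H
  2 × O: no H
  1 × C: 2 H
  1 × Cl: no H
  1 × N: 2 H
  Total hydrogens = 14.
Molecular formula: C15H14ClNO2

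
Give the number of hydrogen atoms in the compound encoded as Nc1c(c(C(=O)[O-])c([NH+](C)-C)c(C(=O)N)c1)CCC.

Hydrogens are implicit in SMILES; fill each atom to its normal valence:
  5 × C (aromatic): no H
  3 × C: 3 H each → 9
  2 × C: 2 H each → 4
  2 × C: no H
  2 × N: 2 H each → 4
  2 × O: no H
  1 × C (aromatic): 1 H
  1 × N (charge +1): 1 H
  1 × O (charge -1): no H
  Total hydrogens = 19.

19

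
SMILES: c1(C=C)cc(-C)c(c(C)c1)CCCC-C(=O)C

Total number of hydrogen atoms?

Hydrogens are implicit in SMILES; fill each atom to its normal valence:
  5 × C: 2 H each → 10
  4 × C (aromatic): no H
  3 × C: 3 H each → 9
  2 × C (aromatic): 1 H each → 2
  1 × C: 1 H
  1 × C: no H
  1 × O: no H
  Total hydrogens = 22.

22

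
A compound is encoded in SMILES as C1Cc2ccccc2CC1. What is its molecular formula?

Heavy atoms from the SMILES: 10 C.
Implicit hydrogens by atom environment:
  4 × C: 2 H each → 8
  4 × C (aromatic): 1 H each → 4
  2 × C (aromatic): no H
  Total hydrogens = 12.
Molecular formula: C10H12

C10H12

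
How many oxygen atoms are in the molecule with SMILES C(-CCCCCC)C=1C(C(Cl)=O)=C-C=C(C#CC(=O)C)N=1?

2

The symbol for oxygen appears 2 times in the SMILES.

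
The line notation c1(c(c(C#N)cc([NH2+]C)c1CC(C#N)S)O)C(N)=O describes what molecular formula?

Heavy atoms from the SMILES: 12 C, 4 N, 2 O, 1 S.
Implicit hydrogens by atom environment:
  5 × C (aromatic): no H
  3 × C: no H
  2 × N: no H
  1 × C: 3 H
  1 × C: 2 H
  1 × C (aromatic): 1 H
  1 × C: 1 H
  1 × N (charge +1): 2 H
  1 × N: 2 H
  1 × O: 1 H
  1 × O: no H
  1 × S: 1 H
  Total hydrogens = 13.
Net charge +1.
Molecular formula: C12H13N4O2S+

C12H13N4O2S+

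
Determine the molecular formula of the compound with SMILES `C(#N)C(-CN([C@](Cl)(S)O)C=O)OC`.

Heavy atoms from the SMILES: 6 C, 1 Cl, 2 N, 3 O, 1 S.
Implicit hydrogens by atom environment:
  2 × C: 1 H each → 2
  2 × C: no H
  2 × N: no H
  2 × O: no H
  1 × C: 3 H
  1 × C: 2 H
  1 × Cl: no H
  1 × O: 1 H
  1 × S: 1 H
  Total hydrogens = 9.
Molecular formula: C6H9ClN2O3S

C6H9ClN2O3S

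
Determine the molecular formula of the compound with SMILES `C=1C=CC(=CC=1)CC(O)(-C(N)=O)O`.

C9H11NO3

Heavy atoms from the SMILES: 9 C, 1 N, 3 O.
Implicit hydrogens by atom environment:
  5 × C (aromatic): 1 H each → 5
  2 × C: no H
  2 × O: 1 H each → 2
  1 × C: 2 H
  1 × C (aromatic): no H
  1 × N: 2 H
  1 × O: no H
  Total hydrogens = 11.
Molecular formula: C9H11NO3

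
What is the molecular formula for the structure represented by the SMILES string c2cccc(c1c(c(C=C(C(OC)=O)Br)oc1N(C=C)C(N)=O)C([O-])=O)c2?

C18H14BrN2O6-

Heavy atoms from the SMILES: 1 Br, 18 C, 2 N, 6 O.
Implicit hydrogens by atom environment:
  5 × C (aromatic): 1 H each → 5
  5 × C (aromatic): no H
  4 × C: no H
  4 × O: no H
  2 × C: 1 H each → 2
  1 × Br: no H
  1 × C: 3 H
  1 × C: 2 H
  1 × N: 2 H
  1 × N: no H
  1 × O (aromatic): no H
  1 × O (charge -1): no H
  Total hydrogens = 14.
Net charge -1.
Molecular formula: C18H14BrN2O6-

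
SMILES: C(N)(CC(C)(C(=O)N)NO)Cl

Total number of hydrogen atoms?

12

Hydrogens are implicit in SMILES; fill each atom to its normal valence:
  2 × C: no H
  2 × N: 2 H each → 4
  1 × C: 3 H
  1 × C: 2 H
  1 × C: 1 H
  1 × Cl: no H
  1 × N: 1 H
  1 × O: 1 H
  1 × O: no H
  Total hydrogens = 12.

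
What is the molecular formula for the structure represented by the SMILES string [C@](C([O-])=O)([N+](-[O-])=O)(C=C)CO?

Heavy atoms from the SMILES: 5 C, 1 N, 5 O.
Implicit hydrogens by atom environment:
  2 × C: 2 H each → 4
  2 × C: no H
  2 × O: no H
  2 × O (charge -1): no H
  1 × C: 1 H
  1 × N (charge +1): no H
  1 × O: 1 H
  Total hydrogens = 6.
Net charge -1.
Molecular formula: C5H6NO5-

C5H6NO5-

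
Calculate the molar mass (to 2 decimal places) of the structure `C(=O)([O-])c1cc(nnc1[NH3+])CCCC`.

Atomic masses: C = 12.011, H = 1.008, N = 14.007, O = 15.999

195.22

Molecular formula: C9H13N3O2.
M = 9×12.011 + 13×1.008 + 3×14.007 + 2×15.999 = 195.22 g/mol.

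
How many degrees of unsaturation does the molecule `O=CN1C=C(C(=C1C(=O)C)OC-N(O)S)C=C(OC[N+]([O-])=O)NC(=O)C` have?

8

Molecular formula from the SMILES: C13H16N4O8S.
DoU = (2C + 2 + N − H − X)/2 = (2·13 + 2 + 4 − 16 − 0)/2 = 16/2 = 8.
(Structurally: 1 ring(s) + 7 π bond(s) = 8.)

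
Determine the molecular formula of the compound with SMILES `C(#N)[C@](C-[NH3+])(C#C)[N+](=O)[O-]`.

C5H6N3O2+

Heavy atoms from the SMILES: 5 C, 3 N, 2 O.
Implicit hydrogens by atom environment:
  3 × C: no H
  1 × C: 2 H
  1 × C: 1 H
  1 × N (charge +1): 3 H
  1 × N: no H
  1 × N (charge +1): no H
  1 × O: no H
  1 × O (charge -1): no H
  Total hydrogens = 6.
Net charge +1.
Molecular formula: C5H6N3O2+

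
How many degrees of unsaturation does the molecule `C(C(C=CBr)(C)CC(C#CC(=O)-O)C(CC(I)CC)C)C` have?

4

Molecular formula from the SMILES: C17H26BrIO2.
DoU = (2C + 2 + N − H − X)/2 = (2·17 + 2 + 0 − 26 − 2)/2 = 8/2 = 4.
(Structurally: 0 ring(s) + 4 π bond(s) = 4.)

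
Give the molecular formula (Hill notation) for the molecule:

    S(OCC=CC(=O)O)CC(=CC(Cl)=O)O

Heavy atoms from the SMILES: 8 C, 1 Cl, 5 O, 1 S.
Implicit hydrogens by atom environment:
  3 × C: 1 H each → 3
  3 × C: no H
  3 × O: no H
  2 × C: 2 H each → 4
  2 × O: 1 H each → 2
  1 × Cl: no H
  1 × S: no H
  Total hydrogens = 9.
Molecular formula: C8H9ClO5S

C8H9ClO5S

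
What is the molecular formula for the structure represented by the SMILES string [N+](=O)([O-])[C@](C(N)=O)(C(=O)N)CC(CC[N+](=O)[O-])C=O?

C8H12N4O7

Heavy atoms from the SMILES: 8 C, 4 N, 7 O.
Implicit hydrogens by atom environment:
  5 × O: no H
  3 × C: 2 H each → 6
  3 × C: no H
  2 × C: 1 H each → 2
  2 × N: 2 H each → 4
  2 × N (charge +1): no H
  2 × O (charge -1): no H
  Total hydrogens = 12.
Molecular formula: C8H12N4O7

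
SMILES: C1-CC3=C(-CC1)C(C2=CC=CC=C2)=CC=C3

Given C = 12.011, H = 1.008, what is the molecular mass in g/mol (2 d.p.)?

Molecular formula: C16H16.
M = 16×12.011 + 16×1.008 = 208.30 g/mol.

208.30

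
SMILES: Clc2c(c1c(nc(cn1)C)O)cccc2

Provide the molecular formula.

Heavy atoms from the SMILES: 11 C, 1 Cl, 2 N, 1 O.
Implicit hydrogens by atom environment:
  5 × C (aromatic): 1 H each → 5
  5 × C (aromatic): no H
  2 × N (aromatic): no H
  1 × C: 3 H
  1 × Cl: no H
  1 × O: 1 H
  Total hydrogens = 9.
Molecular formula: C11H9ClN2O

C11H9ClN2O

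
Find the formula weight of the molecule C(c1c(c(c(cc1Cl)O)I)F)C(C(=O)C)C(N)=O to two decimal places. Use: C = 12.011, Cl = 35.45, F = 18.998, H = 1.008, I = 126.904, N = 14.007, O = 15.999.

Molecular formula: C11H10ClFINO3.
M = 11×12.011 + 1×35.45 + 1×18.998 + 10×1.008 + 1×126.904 + 1×14.007 + 3×15.999 = 385.56 g/mol.

385.56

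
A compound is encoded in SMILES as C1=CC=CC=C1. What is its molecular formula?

C6H6

Heavy atoms from the SMILES: 6 C.
Implicit hydrogens by atom environment:
  6 × C (aromatic): 1 H each → 6
  Total hydrogens = 6.
Molecular formula: C6H6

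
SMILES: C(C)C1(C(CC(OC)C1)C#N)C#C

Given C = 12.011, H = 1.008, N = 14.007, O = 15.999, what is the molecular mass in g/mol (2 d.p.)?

177.25

Molecular formula: C11H15NO.
M = 11×12.011 + 15×1.008 + 1×14.007 + 1×15.999 = 177.25 g/mol.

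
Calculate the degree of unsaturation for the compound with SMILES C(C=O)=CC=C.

Molecular formula from the SMILES: C5H6O.
DoU = (2C + 2 + N − H − X)/2 = (2·5 + 2 + 0 − 6 − 0)/2 = 6/2 = 3.
(Structurally: 0 ring(s) + 3 π bond(s) = 3.)

3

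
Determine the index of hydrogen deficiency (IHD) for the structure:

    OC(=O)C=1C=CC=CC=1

5

Molecular formula from the SMILES: C7H6O2.
DoU = (2C + 2 + N − H − X)/2 = (2·7 + 2 + 0 − 6 − 0)/2 = 10/2 = 5.
(Structurally: 1 ring(s) + 4 π bond(s) = 5.)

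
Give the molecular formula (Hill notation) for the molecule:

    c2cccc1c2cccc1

Heavy atoms from the SMILES: 10 C.
Implicit hydrogens by atom environment:
  8 × C (aromatic): 1 H each → 8
  2 × C (aromatic): no H
  Total hydrogens = 8.
Molecular formula: C10H8

C10H8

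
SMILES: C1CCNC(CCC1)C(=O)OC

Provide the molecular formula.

C9H17NO2

Heavy atoms from the SMILES: 9 C, 1 N, 2 O.
Implicit hydrogens by atom environment:
  6 × C: 2 H each → 12
  2 × O: no H
  1 × C: 3 H
  1 × C: 1 H
  1 × C: no H
  1 × N: 1 H
  Total hydrogens = 17.
Molecular formula: C9H17NO2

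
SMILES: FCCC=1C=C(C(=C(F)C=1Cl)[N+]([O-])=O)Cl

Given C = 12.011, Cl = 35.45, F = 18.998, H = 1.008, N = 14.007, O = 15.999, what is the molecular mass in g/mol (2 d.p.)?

Molecular formula: C8H5Cl2F2NO2.
M = 8×12.011 + 2×35.45 + 2×18.998 + 5×1.008 + 1×14.007 + 2×15.999 = 256.03 g/mol.

256.03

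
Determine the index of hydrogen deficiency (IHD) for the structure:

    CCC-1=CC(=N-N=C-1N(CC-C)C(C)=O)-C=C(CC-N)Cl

Molecular formula from the SMILES: C15H23ClN4O.
DoU = (2C + 2 + N − H − X)/2 = (2·15 + 2 + 4 − 23 − 1)/2 = 12/2 = 6.
(Structurally: 1 ring(s) + 5 π bond(s) = 6.)

6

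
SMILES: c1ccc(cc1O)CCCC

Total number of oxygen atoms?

1

The symbol for oxygen appears 1 time in the SMILES.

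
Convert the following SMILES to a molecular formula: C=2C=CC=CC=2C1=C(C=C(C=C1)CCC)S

Heavy atoms from the SMILES: 15 C, 1 S.
Implicit hydrogens by atom environment:
  8 × C (aromatic): 1 H each → 8
  4 × C (aromatic): no H
  2 × C: 2 H each → 4
  1 × C: 3 H
  1 × S: 1 H
  Total hydrogens = 16.
Molecular formula: C15H16S

C15H16S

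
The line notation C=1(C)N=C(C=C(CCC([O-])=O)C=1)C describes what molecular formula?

C10H12NO2-

Heavy atoms from the SMILES: 10 C, 1 N, 2 O.
Implicit hydrogens by atom environment:
  3 × C (aromatic): no H
  2 × C: 3 H each → 6
  2 × C: 2 H each → 4
  2 × C (aromatic): 1 H each → 2
  1 × C: no H
  1 × N (aromatic): no H
  1 × O: no H
  1 × O (charge -1): no H
  Total hydrogens = 12.
Net charge -1.
Molecular formula: C10H12NO2-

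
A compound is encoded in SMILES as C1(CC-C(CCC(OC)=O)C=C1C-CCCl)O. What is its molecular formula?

C13H21ClO3

Heavy atoms from the SMILES: 13 C, 1 Cl, 3 O.
Implicit hydrogens by atom environment:
  7 × C: 2 H each → 14
  3 × C: 1 H each → 3
  2 × C: no H
  2 × O: no H
  1 × C: 3 H
  1 × Cl: no H
  1 × O: 1 H
  Total hydrogens = 21.
Molecular formula: C13H21ClO3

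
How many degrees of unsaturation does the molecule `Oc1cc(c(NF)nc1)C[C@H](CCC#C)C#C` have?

Molecular formula from the SMILES: C13H13FN2O.
DoU = (2C + 2 + N − H − X)/2 = (2·13 + 2 + 2 − 13 − 1)/2 = 16/2 = 8.
(Structurally: 1 ring(s) + 7 π bond(s) = 8.)

8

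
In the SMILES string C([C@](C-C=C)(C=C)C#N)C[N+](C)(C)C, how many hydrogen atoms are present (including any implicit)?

21

Hydrogens are implicit in SMILES; fill each atom to its normal valence:
  5 × C: 2 H each → 10
  3 × C: 3 H each → 9
  2 × C: 1 H each → 2
  2 × C: no H
  1 × N: no H
  1 × N (charge +1): no H
  Total hydrogens = 21.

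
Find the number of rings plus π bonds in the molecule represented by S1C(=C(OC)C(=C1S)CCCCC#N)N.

5

Molecular formula from the SMILES: C10H14N2OS2.
DoU = (2C + 2 + N − H − X)/2 = (2·10 + 2 + 2 − 14 − 0)/2 = 10/2 = 5.
(Structurally: 1 ring(s) + 4 π bond(s) = 5.)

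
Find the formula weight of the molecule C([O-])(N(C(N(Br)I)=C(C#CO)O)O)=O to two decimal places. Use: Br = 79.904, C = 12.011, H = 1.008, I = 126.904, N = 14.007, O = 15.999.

Molecular formula: C5H3BrIN2O5-.
M = 1×79.904 + 5×12.011 + 3×1.008 + 1×126.904 + 2×14.007 + 5×15.999 = 377.90 g/mol.

377.90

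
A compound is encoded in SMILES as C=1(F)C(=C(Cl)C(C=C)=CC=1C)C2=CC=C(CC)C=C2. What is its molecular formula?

Heavy atoms from the SMILES: 17 C, 1 Cl, 1 F.
Implicit hydrogens by atom environment:
  7 × C (aromatic): no H
  5 × C (aromatic): 1 H each → 5
  2 × C: 3 H each → 6
  2 × C: 2 H each → 4
  1 × C: 1 H
  1 × Cl: no H
  1 × F: no H
  Total hydrogens = 16.
Molecular formula: C17H16ClF

C17H16ClF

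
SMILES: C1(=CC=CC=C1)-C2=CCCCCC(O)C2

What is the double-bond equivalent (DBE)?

Molecular formula from the SMILES: C14H18O.
DoU = (2C + 2 + N − H − X)/2 = (2·14 + 2 + 0 − 18 − 0)/2 = 12/2 = 6.
(Structurally: 2 ring(s) + 4 π bond(s) = 6.)

6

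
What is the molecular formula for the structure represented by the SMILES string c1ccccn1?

C5H5N

Heavy atoms from the SMILES: 5 C, 1 N.
Implicit hydrogens by atom environment:
  5 × C (aromatic): 1 H each → 5
  1 × N (aromatic): no H
  Total hydrogens = 5.
Molecular formula: C5H5N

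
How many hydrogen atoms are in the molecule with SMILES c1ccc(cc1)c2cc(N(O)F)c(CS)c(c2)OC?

14

Hydrogens are implicit in SMILES; fill each atom to its normal valence:
  7 × C (aromatic): 1 H each → 7
  5 × C (aromatic): no H
  1 × C: 3 H
  1 × C: 2 H
  1 × F: no H
  1 × N: no H
  1 × O: 1 H
  1 × O: no H
  1 × S: 1 H
  Total hydrogens = 14.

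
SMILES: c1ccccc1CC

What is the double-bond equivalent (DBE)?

4

Molecular formula from the SMILES: C8H10.
DoU = (2C + 2 + N − H − X)/2 = (2·8 + 2 + 0 − 10 − 0)/2 = 8/2 = 4.
(Structurally: 1 ring(s) + 3 π bond(s) = 4.)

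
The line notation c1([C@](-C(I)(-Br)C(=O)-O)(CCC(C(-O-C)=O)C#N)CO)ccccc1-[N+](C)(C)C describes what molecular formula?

C19H25BrIN2O5+

Heavy atoms from the SMILES: 1 Br, 19 C, 1 I, 2 N, 5 O.
Implicit hydrogens by atom environment:
  5 × C: no H
  4 × C: 3 H each → 12
  4 × C (aromatic): 1 H each → 4
  3 × C: 2 H each → 6
  3 × O: no H
  2 × C (aromatic): no H
  2 × O: 1 H each → 2
  1 × Br: no H
  1 × C: 1 H
  1 × I: no H
  1 × N (charge +1): no H
  1 × N: no H
  Total hydrogens = 25.
Net charge +1.
Molecular formula: C19H25BrIN2O5+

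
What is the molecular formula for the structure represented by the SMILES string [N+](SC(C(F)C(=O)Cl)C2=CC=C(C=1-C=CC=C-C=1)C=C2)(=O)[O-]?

C15H11ClFNO3S

Heavy atoms from the SMILES: 15 C, 1 Cl, 1 F, 1 N, 3 O, 1 S.
Implicit hydrogens by atom environment:
  9 × C (aromatic): 1 H each → 9
  3 × C (aromatic): no H
  2 × C: 1 H each → 2
  2 × O: no H
  1 × C: no H
  1 × Cl: no H
  1 × F: no H
  1 × N (charge +1): no H
  1 × O (charge -1): no H
  1 × S: no H
  Total hydrogens = 11.
Molecular formula: C15H11ClFNO3S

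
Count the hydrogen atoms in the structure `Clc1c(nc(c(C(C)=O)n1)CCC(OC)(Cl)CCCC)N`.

Hydrogens are implicit in SMILES; fill each atom to its normal valence:
  5 × C: 2 H each → 10
  4 × C (aromatic): no H
  3 × C: 3 H each → 9
  2 × C: no H
  2 × Cl: no H
  2 × N (aromatic): no H
  2 × O: no H
  1 × N: 2 H
  Total hydrogens = 21.

21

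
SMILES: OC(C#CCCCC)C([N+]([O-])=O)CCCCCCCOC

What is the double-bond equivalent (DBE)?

Molecular formula from the SMILES: C16H29NO4.
DoU = (2C + 2 + N − H − X)/2 = (2·16 + 2 + 1 − 29 − 0)/2 = 6/2 = 3.
(Structurally: 0 ring(s) + 3 π bond(s) = 3.)

3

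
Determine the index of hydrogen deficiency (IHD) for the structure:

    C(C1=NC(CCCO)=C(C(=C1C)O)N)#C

Molecular formula from the SMILES: C11H14N2O2.
DoU = (2C + 2 + N − H − X)/2 = (2·11 + 2 + 2 − 14 − 0)/2 = 12/2 = 6.
(Structurally: 1 ring(s) + 5 π bond(s) = 6.)

6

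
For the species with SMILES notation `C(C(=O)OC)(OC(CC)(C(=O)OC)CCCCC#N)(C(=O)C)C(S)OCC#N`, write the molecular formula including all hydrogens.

Heavy atoms from the SMILES: 18 C, 2 N, 7 O, 1 S.
Implicit hydrogens by atom environment:
  7 × C: no H
  7 × O: no H
  6 × C: 2 H each → 12
  4 × C: 3 H each → 12
  2 × N: no H
  1 × C: 1 H
  1 × S: 1 H
  Total hydrogens = 26.
Molecular formula: C18H26N2O7S

C18H26N2O7S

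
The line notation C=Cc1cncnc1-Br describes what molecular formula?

C6H5BrN2

Heavy atoms from the SMILES: 1 Br, 6 C, 2 N.
Implicit hydrogens by atom environment:
  2 × C (aromatic): 1 H each → 2
  2 × C (aromatic): no H
  2 × N (aromatic): no H
  1 × Br: no H
  1 × C: 2 H
  1 × C: 1 H
  Total hydrogens = 5.
Molecular formula: C6H5BrN2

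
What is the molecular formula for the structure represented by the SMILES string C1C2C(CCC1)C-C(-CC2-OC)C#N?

C12H19NO

Heavy atoms from the SMILES: 12 C, 1 N, 1 O.
Implicit hydrogens by atom environment:
  6 × C: 2 H each → 12
  4 × C: 1 H each → 4
  1 × C: 3 H
  1 × C: no H
  1 × N: no H
  1 × O: no H
  Total hydrogens = 19.
Molecular formula: C12H19NO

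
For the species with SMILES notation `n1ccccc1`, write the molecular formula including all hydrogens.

C5H5N

Heavy atoms from the SMILES: 5 C, 1 N.
Implicit hydrogens by atom environment:
  5 × C (aromatic): 1 H each → 5
  1 × N (aromatic): no H
  Total hydrogens = 5.
Molecular formula: C5H5N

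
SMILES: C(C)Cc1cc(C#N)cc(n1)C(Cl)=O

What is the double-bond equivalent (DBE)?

7

Molecular formula from the SMILES: C10H9ClN2O.
DoU = (2C + 2 + N − H − X)/2 = (2·10 + 2 + 2 − 9 − 1)/2 = 14/2 = 7.
(Structurally: 1 ring(s) + 6 π bond(s) = 7.)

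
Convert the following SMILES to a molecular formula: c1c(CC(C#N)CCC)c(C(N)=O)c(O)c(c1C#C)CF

C16H17FN2O2

Heavy atoms from the SMILES: 16 C, 1 F, 2 N, 2 O.
Implicit hydrogens by atom environment:
  5 × C (aromatic): no H
  4 × C: 2 H each → 8
  3 × C: no H
  2 × C: 1 H each → 2
  1 × C: 3 H
  1 × C (aromatic): 1 H
  1 × F: no H
  1 × N: 2 H
  1 × N: no H
  1 × O: 1 H
  1 × O: no H
  Total hydrogens = 17.
Molecular formula: C16H17FN2O2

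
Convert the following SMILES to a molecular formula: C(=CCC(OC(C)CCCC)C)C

C12H24O

Heavy atoms from the SMILES: 12 C, 1 O.
Implicit hydrogens by atom environment:
  4 × C: 3 H each → 12
  4 × C: 2 H each → 8
  4 × C: 1 H each → 4
  1 × O: no H
  Total hydrogens = 24.
Molecular formula: C12H24O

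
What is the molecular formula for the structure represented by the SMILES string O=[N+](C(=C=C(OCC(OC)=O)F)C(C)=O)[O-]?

C8H8FNO6

Heavy atoms from the SMILES: 8 C, 1 F, 1 N, 6 O.
Implicit hydrogens by atom environment:
  5 × C: no H
  5 × O: no H
  2 × C: 3 H each → 6
  1 × C: 2 H
  1 × F: no H
  1 × N (charge +1): no H
  1 × O (charge -1): no H
  Total hydrogens = 8.
Molecular formula: C8H8FNO6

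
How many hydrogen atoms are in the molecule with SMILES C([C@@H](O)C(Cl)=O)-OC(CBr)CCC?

Hydrogens are implicit in SMILES; fill each atom to its normal valence:
  4 × C: 2 H each → 8
  2 × C: 1 H each → 2
  2 × O: no H
  1 × Br: no H
  1 × C: 3 H
  1 × C: no H
  1 × Cl: no H
  1 × O: 1 H
  Total hydrogens = 14.

14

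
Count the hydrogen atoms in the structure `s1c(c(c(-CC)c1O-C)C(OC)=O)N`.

Hydrogens are implicit in SMILES; fill each atom to its normal valence:
  4 × C (aromatic): no H
  3 × C: 3 H each → 9
  3 × O: no H
  1 × C: 2 H
  1 × C: no H
  1 × N: 2 H
  1 × S (aromatic): no H
  Total hydrogens = 13.

13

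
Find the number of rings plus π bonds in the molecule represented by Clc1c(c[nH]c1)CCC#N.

5

Molecular formula from the SMILES: C7H7ClN2.
DoU = (2C + 2 + N − H − X)/2 = (2·7 + 2 + 2 − 7 − 1)/2 = 10/2 = 5.
(Structurally: 1 ring(s) + 4 π bond(s) = 5.)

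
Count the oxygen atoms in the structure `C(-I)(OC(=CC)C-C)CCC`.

1

The symbol for oxygen appears 1 time in the SMILES.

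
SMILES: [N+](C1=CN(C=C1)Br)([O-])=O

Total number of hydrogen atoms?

Hydrogens are implicit in SMILES; fill each atom to its normal valence:
  3 × C (aromatic): 1 H each → 3
  1 × Br: no H
  1 × C (aromatic): no H
  1 × N (aromatic): no H
  1 × N (charge +1): no H
  1 × O: no H
  1 × O (charge -1): no H
  Total hydrogens = 3.

3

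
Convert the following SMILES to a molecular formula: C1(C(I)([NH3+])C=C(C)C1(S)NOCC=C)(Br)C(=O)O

Heavy atoms from the SMILES: 1 Br, 10 C, 1 I, 2 N, 3 O, 1 S.
Implicit hydrogens by atom environment:
  5 × C: no H
  2 × C: 2 H each → 4
  2 × C: 1 H each → 2
  2 × O: no H
  1 × Br: no H
  1 × C: 3 H
  1 × I: no H
  1 × N (charge +1): 3 H
  1 × N: 1 H
  1 × O: 1 H
  1 × S: 1 H
  Total hydrogens = 15.
Net charge +1.
Molecular formula: C10H15BrIN2O3S+

C10H15BrIN2O3S+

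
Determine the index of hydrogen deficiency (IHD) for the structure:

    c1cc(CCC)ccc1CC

Molecular formula from the SMILES: C11H16.
DoU = (2C + 2 + N − H − X)/2 = (2·11 + 2 + 0 − 16 − 0)/2 = 8/2 = 4.
(Structurally: 1 ring(s) + 3 π bond(s) = 4.)

4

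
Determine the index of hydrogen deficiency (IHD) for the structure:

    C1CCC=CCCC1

2

Molecular formula from the SMILES: C8H14.
DoU = (2C + 2 + N − H − X)/2 = (2·8 + 2 + 0 − 14 − 0)/2 = 4/2 = 2.
(Structurally: 1 ring(s) + 1 π bond(s) = 2.)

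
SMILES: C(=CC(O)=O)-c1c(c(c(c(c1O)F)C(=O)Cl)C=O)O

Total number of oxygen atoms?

The symbol for oxygen appears 6 times in the SMILES.

6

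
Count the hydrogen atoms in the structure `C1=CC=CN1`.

Hydrogens are implicit in SMILES; fill each atom to its normal valence:
  4 × C (aromatic): 1 H each → 4
  1 × N (aromatic): 1 H
  Total hydrogens = 5.

5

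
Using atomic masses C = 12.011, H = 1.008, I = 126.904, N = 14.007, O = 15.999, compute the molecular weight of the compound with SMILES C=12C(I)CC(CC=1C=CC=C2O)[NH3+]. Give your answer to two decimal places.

Molecular formula: C10H13INO+.
M = 10×12.011 + 13×1.008 + 1×126.904 + 1×14.007 + 1×15.999 = 290.12 g/mol.

290.12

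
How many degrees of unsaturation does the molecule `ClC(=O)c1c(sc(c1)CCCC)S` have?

4

Molecular formula from the SMILES: C9H11ClOS2.
DoU = (2C + 2 + N − H − X)/2 = (2·9 + 2 + 0 − 11 − 1)/2 = 8/2 = 4.
(Structurally: 1 ring(s) + 3 π bond(s) = 4.)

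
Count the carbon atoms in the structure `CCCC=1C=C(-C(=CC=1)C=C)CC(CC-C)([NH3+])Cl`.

The symbol for carbon appears 16 times in the SMILES. (Cl is a single chlorine, not C + l.)

16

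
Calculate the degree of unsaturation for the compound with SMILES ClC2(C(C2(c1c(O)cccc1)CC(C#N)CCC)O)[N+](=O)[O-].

Molecular formula from the SMILES: C15H17ClN2O4.
DoU = (2C + 2 + N − H − X)/2 = (2·15 + 2 + 2 − 17 − 1)/2 = 16/2 = 8.
(Structurally: 2 ring(s) + 6 π bond(s) = 8.)

8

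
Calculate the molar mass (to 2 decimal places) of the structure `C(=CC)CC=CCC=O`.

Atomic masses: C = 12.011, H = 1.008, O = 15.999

124.18

Molecular formula: C8H12O.
M = 8×12.011 + 12×1.008 + 1×15.999 = 124.18 g/mol.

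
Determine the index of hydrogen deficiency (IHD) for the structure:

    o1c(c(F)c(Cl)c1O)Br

3

Molecular formula from the SMILES: C4HBrClFO2.
DoU = (2C + 2 + N − H − X)/2 = (2·4 + 2 + 0 − 1 − 3)/2 = 6/2 = 3.
(Structurally: 1 ring(s) + 2 π bond(s) = 3.)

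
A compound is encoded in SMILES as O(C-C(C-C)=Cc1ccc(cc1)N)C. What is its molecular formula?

Heavy atoms from the SMILES: 12 C, 1 N, 1 O.
Implicit hydrogens by atom environment:
  4 × C (aromatic): 1 H each → 4
  2 × C: 3 H each → 6
  2 × C: 2 H each → 4
  2 × C (aromatic): no H
  1 × C: 1 H
  1 × C: no H
  1 × N: 2 H
  1 × O: no H
  Total hydrogens = 17.
Molecular formula: C12H17NO

C12H17NO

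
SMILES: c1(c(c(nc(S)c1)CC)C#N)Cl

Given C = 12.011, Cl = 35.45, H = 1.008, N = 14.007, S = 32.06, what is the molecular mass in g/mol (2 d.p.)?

Molecular formula: C8H7ClN2S.
M = 8×12.011 + 1×35.45 + 7×1.008 + 2×14.007 + 1×32.06 = 198.67 g/mol.

198.67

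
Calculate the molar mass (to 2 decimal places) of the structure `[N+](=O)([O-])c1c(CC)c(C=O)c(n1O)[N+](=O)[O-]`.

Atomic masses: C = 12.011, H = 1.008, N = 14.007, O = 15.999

Molecular formula: C7H7N3O6.
M = 7×12.011 + 7×1.008 + 3×14.007 + 6×15.999 = 229.15 g/mol.

229.15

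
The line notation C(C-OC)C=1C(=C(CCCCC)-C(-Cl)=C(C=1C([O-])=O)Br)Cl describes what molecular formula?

C15H18BrCl2O3-

Heavy atoms from the SMILES: 1 Br, 15 C, 2 Cl, 3 O.
Implicit hydrogens by atom environment:
  6 × C: 2 H each → 12
  6 × C (aromatic): no H
  2 × C: 3 H each → 6
  2 × Cl: no H
  2 × O: no H
  1 × Br: no H
  1 × C: no H
  1 × O (charge -1): no H
  Total hydrogens = 18.
Net charge -1.
Molecular formula: C15H18BrCl2O3-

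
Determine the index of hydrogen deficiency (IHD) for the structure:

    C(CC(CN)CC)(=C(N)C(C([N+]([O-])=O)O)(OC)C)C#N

Molecular formula from the SMILES: C12H22N4O4.
DoU = (2C + 2 + N − H − X)/2 = (2·12 + 2 + 4 − 22 − 0)/2 = 8/2 = 4.
(Structurally: 0 ring(s) + 4 π bond(s) = 4.)

4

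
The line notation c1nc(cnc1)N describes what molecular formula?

Heavy atoms from the SMILES: 4 C, 3 N.
Implicit hydrogens by atom environment:
  3 × C (aromatic): 1 H each → 3
  2 × N (aromatic): no H
  1 × C (aromatic): no H
  1 × N: 2 H
  Total hydrogens = 5.
Molecular formula: C4H5N3

C4H5N3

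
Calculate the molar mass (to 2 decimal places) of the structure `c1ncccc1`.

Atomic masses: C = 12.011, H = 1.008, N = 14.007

79.10

Molecular formula: C5H5N.
M = 5×12.011 + 5×1.008 + 1×14.007 = 79.10 g/mol.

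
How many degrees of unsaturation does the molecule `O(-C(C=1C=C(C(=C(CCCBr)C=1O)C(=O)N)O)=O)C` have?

Molecular formula from the SMILES: C12H14BrNO5.
DoU = (2C + 2 + N − H − X)/2 = (2·12 + 2 + 1 − 14 − 1)/2 = 12/2 = 6.
(Structurally: 1 ring(s) + 5 π bond(s) = 6.)

6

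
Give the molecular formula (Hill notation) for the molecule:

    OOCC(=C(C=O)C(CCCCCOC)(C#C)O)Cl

C13H19ClO5

Heavy atoms from the SMILES: 13 C, 1 Cl, 5 O.
Implicit hydrogens by atom environment:
  6 × C: 2 H each → 12
  4 × C: no H
  3 × O: no H
  2 × C: 1 H each → 2
  2 × O: 1 H each → 2
  1 × C: 3 H
  1 × Cl: no H
  Total hydrogens = 19.
Molecular formula: C13H19ClO5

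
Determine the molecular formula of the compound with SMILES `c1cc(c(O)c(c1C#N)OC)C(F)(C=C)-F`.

C11H9F2NO2

Heavy atoms from the SMILES: 11 C, 2 F, 1 N, 2 O.
Implicit hydrogens by atom environment:
  4 × C (aromatic): no H
  2 × C (aromatic): 1 H each → 2
  2 × C: no H
  2 × F: no H
  1 × C: 3 H
  1 × C: 2 H
  1 × C: 1 H
  1 × N: no H
  1 × O: 1 H
  1 × O: no H
  Total hydrogens = 9.
Molecular formula: C11H9F2NO2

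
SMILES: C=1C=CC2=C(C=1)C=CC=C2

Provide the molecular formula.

C10H8

Heavy atoms from the SMILES: 10 C.
Implicit hydrogens by atom environment:
  8 × C (aromatic): 1 H each → 8
  2 × C (aromatic): no H
  Total hydrogens = 8.
Molecular formula: C10H8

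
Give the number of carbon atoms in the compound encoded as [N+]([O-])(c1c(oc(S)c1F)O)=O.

4

The symbol for carbon appears 4 times in the SMILES. Lowercase c denotes aromatic carbon and counts toward C.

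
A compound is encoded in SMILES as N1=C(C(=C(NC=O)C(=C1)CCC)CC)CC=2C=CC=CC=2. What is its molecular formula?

C18H22N2O

Heavy atoms from the SMILES: 18 C, 2 N, 1 O.
Implicit hydrogens by atom environment:
  6 × C (aromatic): 1 H each → 6
  5 × C (aromatic): no H
  4 × C: 2 H each → 8
  2 × C: 3 H each → 6
  1 × C: 1 H
  1 × N: 1 H
  1 × N (aromatic): no H
  1 × O: no H
  Total hydrogens = 22.
Molecular formula: C18H22N2O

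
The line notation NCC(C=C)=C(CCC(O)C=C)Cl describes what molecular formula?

Heavy atoms from the SMILES: 10 C, 1 Cl, 1 N, 1 O.
Implicit hydrogens by atom environment:
  5 × C: 2 H each → 10
  3 × C: 1 H each → 3
  2 × C: no H
  1 × Cl: no H
  1 × N: 2 H
  1 × O: 1 H
  Total hydrogens = 16.
Molecular formula: C10H16ClNO

C10H16ClNO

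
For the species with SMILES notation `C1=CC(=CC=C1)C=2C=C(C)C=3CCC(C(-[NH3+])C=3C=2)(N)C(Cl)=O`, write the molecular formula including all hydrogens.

C18H20ClN2O+

Heavy atoms from the SMILES: 18 C, 1 Cl, 2 N, 1 O.
Implicit hydrogens by atom environment:
  7 × C (aromatic): 1 H each → 7
  5 × C (aromatic): no H
  2 × C: 2 H each → 4
  2 × C: no H
  1 × C: 3 H
  1 × C: 1 H
  1 × Cl: no H
  1 × N (charge +1): 3 H
  1 × N: 2 H
  1 × O: no H
  Total hydrogens = 20.
Net charge +1.
Molecular formula: C18H20ClN2O+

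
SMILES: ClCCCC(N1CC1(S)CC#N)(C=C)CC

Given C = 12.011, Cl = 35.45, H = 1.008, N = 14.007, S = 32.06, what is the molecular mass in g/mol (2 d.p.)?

258.81

Molecular formula: C12H19ClN2S.
M = 12×12.011 + 1×35.45 + 19×1.008 + 2×14.007 + 1×32.06 = 258.81 g/mol.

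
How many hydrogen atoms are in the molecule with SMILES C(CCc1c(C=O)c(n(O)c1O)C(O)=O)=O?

Hydrogens are implicit in SMILES; fill each atom to its normal valence:
  4 × C (aromatic): no H
  3 × O: 1 H each → 3
  3 × O: no H
  2 × C: 2 H each → 4
  2 × C: 1 H each → 2
  1 × C: no H
  1 × N (aromatic): no H
  Total hydrogens = 9.

9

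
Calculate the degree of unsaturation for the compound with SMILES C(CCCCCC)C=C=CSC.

Molecular formula from the SMILES: C11H20S.
DoU = (2C + 2 + N − H − X)/2 = (2·11 + 2 + 0 − 20 − 0)/2 = 4/2 = 2.
(Structurally: 0 ring(s) + 2 π bond(s) = 2.)

2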